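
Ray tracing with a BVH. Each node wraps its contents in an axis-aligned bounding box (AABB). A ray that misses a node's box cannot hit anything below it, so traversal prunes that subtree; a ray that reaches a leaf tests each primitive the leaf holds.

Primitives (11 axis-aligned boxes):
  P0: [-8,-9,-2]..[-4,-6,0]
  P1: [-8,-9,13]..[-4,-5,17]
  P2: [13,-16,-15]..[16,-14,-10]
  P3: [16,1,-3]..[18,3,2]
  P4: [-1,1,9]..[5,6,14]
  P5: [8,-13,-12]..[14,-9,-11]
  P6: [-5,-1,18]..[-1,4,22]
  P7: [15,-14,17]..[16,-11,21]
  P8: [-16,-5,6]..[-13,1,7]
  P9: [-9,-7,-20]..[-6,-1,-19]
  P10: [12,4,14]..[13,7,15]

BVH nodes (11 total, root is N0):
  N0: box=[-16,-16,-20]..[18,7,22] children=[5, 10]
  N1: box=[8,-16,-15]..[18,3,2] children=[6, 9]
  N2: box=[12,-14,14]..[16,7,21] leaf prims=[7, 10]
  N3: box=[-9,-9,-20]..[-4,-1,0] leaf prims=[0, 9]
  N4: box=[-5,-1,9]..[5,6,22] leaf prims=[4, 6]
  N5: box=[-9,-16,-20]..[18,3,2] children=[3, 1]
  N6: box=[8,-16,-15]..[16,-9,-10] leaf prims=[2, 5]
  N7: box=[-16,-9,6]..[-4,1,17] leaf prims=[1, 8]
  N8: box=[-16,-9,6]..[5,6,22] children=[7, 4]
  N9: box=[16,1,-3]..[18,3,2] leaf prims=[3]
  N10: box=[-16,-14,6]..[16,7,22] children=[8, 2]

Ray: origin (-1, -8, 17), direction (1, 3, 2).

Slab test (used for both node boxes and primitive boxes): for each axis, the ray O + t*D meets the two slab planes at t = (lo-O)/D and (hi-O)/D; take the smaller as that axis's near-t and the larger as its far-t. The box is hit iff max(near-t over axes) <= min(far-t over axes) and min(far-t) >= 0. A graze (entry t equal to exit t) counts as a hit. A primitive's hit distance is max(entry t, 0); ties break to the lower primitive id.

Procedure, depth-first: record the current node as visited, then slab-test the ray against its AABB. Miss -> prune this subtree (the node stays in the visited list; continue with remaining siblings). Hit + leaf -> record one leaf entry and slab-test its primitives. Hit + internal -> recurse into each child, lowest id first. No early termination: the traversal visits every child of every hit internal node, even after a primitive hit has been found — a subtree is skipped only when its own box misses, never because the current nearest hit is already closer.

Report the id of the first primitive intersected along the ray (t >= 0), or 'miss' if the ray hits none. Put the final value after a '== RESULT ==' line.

Traverse from the root:
N0 x:[-15,19] y:[-8/3,5] z:[-37/2,5/2] -> hit [-8/3,5/2], descend [5, 10]
  N5 x:[-8,19] y:[-8/3,11/3] z:[-37/2,-15/2] -> miss, prune
  N10 x:[-15,17] y:[-2,5] z:[-11/2,5/2] -> hit [-2,5/2], descend [2, 8]
    N2 x:[13,17] y:[-2,5] z:[-3/2,2] -> miss, prune
    N8 x:[-15,6] y:[-1/3,14/3] z:[-11/2,5/2] -> hit [-1/3,5/2], descend [4, 7]
      N4 x:[-4,6] y:[7/3,14/3] z:[-4,5/2] -> hit [7/3,5/2] leaf, test {P4(miss), P6(miss)}
      N7 x:[-15,-3] y:[-1/3,3] z:[-11/2,0] -> miss, prune

order=[0, 5, 10, 2, 8, 4, 7]  |boxes|=7  |leaves|=1  hit=miss

== RESULT ==
miss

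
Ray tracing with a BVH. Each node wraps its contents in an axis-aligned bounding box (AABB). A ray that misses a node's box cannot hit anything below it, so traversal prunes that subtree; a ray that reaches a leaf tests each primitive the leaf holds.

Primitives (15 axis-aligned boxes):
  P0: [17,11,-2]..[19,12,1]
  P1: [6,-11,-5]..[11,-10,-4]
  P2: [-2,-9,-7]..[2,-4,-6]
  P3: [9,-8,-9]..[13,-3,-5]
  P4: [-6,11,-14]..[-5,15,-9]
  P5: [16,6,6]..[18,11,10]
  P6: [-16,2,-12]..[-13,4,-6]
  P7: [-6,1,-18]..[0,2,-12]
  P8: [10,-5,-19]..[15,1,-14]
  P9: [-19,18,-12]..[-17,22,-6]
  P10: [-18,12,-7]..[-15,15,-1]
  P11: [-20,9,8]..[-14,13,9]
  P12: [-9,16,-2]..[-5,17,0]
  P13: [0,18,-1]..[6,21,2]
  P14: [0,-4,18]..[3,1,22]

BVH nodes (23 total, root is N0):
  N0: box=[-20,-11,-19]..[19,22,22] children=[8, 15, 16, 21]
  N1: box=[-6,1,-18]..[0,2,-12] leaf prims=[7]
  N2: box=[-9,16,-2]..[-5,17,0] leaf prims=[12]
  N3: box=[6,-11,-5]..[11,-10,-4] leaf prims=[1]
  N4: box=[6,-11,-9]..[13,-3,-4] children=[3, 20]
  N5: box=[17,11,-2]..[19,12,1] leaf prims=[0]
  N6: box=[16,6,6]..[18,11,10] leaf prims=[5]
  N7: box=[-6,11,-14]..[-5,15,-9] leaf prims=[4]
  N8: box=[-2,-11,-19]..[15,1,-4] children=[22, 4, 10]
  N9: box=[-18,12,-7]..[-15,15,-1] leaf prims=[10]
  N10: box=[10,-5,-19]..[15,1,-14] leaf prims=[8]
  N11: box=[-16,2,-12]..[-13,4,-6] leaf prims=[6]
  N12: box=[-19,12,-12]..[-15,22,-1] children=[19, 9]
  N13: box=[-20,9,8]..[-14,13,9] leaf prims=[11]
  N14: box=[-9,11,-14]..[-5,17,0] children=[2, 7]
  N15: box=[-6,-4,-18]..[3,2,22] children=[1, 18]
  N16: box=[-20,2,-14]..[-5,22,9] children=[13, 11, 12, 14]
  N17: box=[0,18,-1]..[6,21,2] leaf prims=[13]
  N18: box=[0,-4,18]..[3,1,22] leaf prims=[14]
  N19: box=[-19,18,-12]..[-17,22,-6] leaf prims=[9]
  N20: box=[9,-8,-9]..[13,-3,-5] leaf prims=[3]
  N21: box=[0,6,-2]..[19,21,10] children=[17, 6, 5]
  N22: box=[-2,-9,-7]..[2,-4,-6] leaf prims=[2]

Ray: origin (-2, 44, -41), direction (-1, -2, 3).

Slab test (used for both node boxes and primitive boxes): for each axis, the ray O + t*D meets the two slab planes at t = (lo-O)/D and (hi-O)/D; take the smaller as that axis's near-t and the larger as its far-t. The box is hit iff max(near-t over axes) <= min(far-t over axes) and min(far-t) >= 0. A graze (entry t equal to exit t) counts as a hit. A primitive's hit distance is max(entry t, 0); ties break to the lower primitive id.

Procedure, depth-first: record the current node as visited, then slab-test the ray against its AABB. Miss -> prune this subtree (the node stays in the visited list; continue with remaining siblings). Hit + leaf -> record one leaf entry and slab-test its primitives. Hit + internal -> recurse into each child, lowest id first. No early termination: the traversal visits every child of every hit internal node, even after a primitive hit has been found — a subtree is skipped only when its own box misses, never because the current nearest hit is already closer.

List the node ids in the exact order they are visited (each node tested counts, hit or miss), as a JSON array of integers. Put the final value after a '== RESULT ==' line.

Traverse from the root:
N0 x:[-21,18] y:[11,55/2] z:[22/3,21] -> hit [11,18], descend [8, 15, 16, 21]
  N8 x:[-17,0] y:[43/2,55/2] z:[22/3,37/3] -> miss, prune
  N15 x:[-5,4] y:[21,24] z:[23/3,21] -> miss, prune
  N16 x:[3,18] y:[11,21] z:[9,50/3] -> hit [11,50/3], descend [11, 12, 13, 14]
    N11 x:[11,14] y:[20,21] z:[29/3,35/3] -> miss, prune
    N12 x:[13,17] y:[11,16] z:[29/3,40/3] -> hit [13,40/3], descend [9, 19]
      N9 x:[13,16] y:[29/2,16] z:[34/3,40/3] -> miss, prune
      N19 x:[15,17] y:[11,13] z:[29/3,35/3] -> miss, prune
    N13 x:[12,18] y:[31/2,35/2] z:[49/3,50/3] -> hit [49/3,50/3] leaf, test {P11@t=49/3}
    N14 x:[3,7] y:[27/2,33/2] z:[9,41/3] -> miss, prune
  N21 x:[-21,-2] y:[23/2,19] z:[13,17] -> miss, prune

Summary -> nodes [0, 8, 15, 16, 11, 12, 9, 19, 13, 14, 21]; box-tests=11; leaf-entries=1; first=P11

== RESULT ==
[0, 8, 15, 16, 11, 12, 9, 19, 13, 14, 21]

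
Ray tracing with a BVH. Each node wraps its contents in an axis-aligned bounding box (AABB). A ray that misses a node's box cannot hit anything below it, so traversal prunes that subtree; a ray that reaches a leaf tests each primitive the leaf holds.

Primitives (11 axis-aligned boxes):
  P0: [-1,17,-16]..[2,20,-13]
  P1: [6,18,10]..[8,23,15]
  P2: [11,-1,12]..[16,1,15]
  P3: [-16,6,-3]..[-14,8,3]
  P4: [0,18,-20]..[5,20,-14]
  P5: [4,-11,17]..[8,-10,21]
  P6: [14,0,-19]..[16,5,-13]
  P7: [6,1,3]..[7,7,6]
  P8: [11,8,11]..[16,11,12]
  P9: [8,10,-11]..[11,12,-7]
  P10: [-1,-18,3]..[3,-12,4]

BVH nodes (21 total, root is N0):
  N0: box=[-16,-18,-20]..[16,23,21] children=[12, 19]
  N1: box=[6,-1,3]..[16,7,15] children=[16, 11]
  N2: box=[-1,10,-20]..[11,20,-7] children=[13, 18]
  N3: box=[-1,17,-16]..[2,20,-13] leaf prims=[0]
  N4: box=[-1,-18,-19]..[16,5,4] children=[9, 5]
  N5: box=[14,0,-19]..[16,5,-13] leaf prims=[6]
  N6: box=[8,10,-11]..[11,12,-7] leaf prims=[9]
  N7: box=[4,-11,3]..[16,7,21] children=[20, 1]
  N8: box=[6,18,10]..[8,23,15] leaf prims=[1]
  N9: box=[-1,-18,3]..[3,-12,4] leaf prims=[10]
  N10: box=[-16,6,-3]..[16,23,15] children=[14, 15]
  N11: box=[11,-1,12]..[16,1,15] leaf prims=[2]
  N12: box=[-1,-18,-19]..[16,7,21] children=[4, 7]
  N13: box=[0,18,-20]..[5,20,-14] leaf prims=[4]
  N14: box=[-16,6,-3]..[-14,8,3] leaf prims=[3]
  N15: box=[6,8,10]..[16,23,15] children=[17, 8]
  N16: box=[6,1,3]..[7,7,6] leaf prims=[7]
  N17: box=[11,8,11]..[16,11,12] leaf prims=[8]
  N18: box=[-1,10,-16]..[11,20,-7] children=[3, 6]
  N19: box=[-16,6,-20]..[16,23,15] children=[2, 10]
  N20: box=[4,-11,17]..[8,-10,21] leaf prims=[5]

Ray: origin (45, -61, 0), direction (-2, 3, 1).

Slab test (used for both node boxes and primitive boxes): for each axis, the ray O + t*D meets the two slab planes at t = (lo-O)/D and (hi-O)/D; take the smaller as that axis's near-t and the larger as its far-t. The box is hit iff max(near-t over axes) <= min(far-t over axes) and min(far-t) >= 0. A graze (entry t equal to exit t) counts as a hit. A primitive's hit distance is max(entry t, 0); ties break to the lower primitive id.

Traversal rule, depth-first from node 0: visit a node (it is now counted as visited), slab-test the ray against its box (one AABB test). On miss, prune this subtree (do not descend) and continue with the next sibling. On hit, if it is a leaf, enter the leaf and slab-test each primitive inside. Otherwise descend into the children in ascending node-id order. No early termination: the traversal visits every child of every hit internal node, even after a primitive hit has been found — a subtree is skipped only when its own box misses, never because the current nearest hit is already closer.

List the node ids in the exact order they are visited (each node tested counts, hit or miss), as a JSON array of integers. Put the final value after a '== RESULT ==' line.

Walk:
N0 x:[29/2,61/2] y:[43/3,28] z:[-20,21] -> hit [29/2,21], descend [12, 19]
  N12 x:[29/2,23] y:[43/3,68/3] z:[-19,21] -> hit [29/2,21], descend [4, 7]
    N4 x:[29/2,23] y:[43/3,22] z:[-19,4] -> miss, prune
    N7 x:[29/2,41/2] y:[50/3,68/3] z:[3,21] -> hit [50/3,41/2], descend [1, 20]
      N1 x:[29/2,39/2] y:[20,68/3] z:[3,15] -> miss, prune
      N20 x:[37/2,41/2] y:[50/3,17] z:[17,21] -> miss, prune
  N19 x:[29/2,61/2] y:[67/3,28] z:[-20,15] -> miss, prune

Visited [0, 12, 4, 7, 1, 20, 19]. Tests: 7 box, 0 leaf. Nearest: miss.

== RESULT ==
[0, 12, 4, 7, 1, 20, 19]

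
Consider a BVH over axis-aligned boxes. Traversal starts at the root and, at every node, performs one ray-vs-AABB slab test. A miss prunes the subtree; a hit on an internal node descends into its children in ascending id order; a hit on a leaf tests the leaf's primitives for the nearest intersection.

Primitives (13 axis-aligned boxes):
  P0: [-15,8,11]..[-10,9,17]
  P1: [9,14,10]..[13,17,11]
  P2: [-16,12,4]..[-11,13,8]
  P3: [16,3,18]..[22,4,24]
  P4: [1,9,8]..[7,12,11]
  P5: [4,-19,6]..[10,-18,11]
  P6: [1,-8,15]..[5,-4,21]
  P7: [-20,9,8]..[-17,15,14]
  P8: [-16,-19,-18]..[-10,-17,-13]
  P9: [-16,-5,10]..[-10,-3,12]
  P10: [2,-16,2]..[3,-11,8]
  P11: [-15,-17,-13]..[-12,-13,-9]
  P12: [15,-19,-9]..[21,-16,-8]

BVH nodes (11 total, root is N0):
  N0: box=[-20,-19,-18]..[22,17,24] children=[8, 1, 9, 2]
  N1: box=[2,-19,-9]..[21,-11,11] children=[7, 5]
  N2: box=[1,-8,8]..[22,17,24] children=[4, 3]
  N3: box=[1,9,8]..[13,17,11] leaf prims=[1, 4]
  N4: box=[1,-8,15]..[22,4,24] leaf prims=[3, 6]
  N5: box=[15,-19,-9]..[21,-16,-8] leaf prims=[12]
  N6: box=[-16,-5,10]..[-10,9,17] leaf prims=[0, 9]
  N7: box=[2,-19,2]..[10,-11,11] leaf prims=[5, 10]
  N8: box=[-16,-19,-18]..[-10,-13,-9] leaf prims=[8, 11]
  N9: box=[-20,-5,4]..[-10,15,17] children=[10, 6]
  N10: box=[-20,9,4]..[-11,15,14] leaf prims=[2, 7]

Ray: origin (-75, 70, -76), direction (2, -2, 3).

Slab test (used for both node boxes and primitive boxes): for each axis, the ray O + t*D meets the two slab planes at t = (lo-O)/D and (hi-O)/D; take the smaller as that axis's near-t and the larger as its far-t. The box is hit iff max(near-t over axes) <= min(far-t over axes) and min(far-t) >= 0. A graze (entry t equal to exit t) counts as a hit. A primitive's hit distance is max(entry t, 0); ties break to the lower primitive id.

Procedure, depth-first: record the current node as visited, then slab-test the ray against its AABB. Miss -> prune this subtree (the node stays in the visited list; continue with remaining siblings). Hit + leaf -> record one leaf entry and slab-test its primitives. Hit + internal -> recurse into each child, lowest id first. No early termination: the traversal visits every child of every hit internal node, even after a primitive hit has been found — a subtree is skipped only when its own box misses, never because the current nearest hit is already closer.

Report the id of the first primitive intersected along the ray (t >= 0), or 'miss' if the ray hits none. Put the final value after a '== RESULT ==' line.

Traverse from the root:
N0 x:[55/2,97/2] y:[53/2,89/2] z:[58/3,100/3] -> hit [55/2,100/3], descend [1, 2, 8, 9]
  N1 x:[77/2,48] y:[81/2,89/2] z:[67/3,29] -> miss, prune
  N2 x:[38,97/2] y:[53/2,39] z:[28,100/3] -> miss, prune
  N8 x:[59/2,65/2] y:[83/2,89/2] z:[58/3,67/3] -> miss, prune
  N9 x:[55/2,65/2] y:[55/2,75/2] z:[80/3,31] -> hit [55/2,31], descend [6, 10]
    N6 x:[59/2,65/2] y:[61/2,75/2] z:[86/3,31] -> hit [61/2,31] leaf, test {P0@t=61/2, P9(miss)}
    N10 x:[55/2,32] y:[55/2,61/2] z:[80/3,30] -> hit [55/2,30] leaf, test {P2(miss), P7@t=28}

Summary -> nodes [0, 1, 2, 8, 9, 6, 10]; box-tests=7; leaf-entries=2; first=P7

== RESULT ==
7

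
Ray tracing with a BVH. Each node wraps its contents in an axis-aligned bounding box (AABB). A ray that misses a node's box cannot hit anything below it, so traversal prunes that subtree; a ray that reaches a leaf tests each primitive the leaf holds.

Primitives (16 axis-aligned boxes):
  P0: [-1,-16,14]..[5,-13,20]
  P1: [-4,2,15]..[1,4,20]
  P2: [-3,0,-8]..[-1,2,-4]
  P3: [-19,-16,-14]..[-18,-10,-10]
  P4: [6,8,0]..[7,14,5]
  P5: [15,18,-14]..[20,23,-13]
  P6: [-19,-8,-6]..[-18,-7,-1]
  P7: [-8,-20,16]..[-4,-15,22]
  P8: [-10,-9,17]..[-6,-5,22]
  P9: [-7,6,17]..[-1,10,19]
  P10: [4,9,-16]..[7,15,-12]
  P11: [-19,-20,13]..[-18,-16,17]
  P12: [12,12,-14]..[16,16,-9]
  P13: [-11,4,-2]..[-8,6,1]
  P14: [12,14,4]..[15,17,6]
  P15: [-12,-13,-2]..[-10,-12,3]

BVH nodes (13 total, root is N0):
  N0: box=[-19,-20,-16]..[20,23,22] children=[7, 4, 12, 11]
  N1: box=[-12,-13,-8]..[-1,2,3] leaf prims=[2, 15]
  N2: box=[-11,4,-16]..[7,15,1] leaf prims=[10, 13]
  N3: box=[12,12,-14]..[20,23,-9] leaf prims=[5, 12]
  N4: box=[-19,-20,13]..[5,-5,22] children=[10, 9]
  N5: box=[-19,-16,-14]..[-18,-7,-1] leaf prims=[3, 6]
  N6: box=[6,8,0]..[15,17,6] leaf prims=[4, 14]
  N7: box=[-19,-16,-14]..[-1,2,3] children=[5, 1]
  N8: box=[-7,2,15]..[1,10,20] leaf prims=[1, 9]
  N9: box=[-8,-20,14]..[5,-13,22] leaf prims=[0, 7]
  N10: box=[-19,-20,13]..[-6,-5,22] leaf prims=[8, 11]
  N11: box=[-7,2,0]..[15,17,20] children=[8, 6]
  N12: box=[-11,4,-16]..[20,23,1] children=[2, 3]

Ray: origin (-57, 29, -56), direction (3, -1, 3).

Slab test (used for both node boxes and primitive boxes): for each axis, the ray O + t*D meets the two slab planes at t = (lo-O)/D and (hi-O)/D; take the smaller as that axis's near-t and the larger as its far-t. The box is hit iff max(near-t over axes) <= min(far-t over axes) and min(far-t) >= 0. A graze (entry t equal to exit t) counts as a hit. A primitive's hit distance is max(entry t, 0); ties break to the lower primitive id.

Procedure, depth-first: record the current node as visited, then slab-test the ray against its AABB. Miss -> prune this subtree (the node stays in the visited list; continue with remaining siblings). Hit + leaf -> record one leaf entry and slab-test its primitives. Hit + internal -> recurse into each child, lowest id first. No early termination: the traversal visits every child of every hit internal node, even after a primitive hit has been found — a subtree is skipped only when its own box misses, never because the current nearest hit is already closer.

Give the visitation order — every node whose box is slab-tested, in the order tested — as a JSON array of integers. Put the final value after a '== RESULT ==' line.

Traverse from the root:
N0 x:[38/3,77/3] y:[6,49] z:[40/3,26] -> hit [40/3,77/3], descend [4, 7, 11, 12]
  N4 x:[38/3,62/3] y:[34,49] z:[23,26] -> miss, prune
  N7 x:[38/3,56/3] y:[27,45] z:[14,59/3] -> miss, prune
  N11 x:[50/3,24] y:[12,27] z:[56/3,76/3] -> hit [56/3,24], descend [6, 8]
    N6 x:[21,24] y:[12,21] z:[56/3,62/3] -> miss, prune
    N8 x:[50/3,58/3] y:[19,27] z:[71/3,76/3] -> miss, prune
  N12 x:[46/3,77/3] y:[6,25] z:[40/3,19] -> hit [46/3,19], descend [2, 3]
    N2 x:[46/3,64/3] y:[14,25] z:[40/3,19] -> hit [46/3,19] leaf, test {P10(miss), P13(miss)}
    N3 x:[23,77/3] y:[6,17] z:[14,47/3] -> miss, prune

Summary -> nodes [0, 4, 7, 11, 6, 8, 12, 2, 3]; box-tests=9; leaf-entries=1; first=miss

== RESULT ==
[0, 4, 7, 11, 6, 8, 12, 2, 3]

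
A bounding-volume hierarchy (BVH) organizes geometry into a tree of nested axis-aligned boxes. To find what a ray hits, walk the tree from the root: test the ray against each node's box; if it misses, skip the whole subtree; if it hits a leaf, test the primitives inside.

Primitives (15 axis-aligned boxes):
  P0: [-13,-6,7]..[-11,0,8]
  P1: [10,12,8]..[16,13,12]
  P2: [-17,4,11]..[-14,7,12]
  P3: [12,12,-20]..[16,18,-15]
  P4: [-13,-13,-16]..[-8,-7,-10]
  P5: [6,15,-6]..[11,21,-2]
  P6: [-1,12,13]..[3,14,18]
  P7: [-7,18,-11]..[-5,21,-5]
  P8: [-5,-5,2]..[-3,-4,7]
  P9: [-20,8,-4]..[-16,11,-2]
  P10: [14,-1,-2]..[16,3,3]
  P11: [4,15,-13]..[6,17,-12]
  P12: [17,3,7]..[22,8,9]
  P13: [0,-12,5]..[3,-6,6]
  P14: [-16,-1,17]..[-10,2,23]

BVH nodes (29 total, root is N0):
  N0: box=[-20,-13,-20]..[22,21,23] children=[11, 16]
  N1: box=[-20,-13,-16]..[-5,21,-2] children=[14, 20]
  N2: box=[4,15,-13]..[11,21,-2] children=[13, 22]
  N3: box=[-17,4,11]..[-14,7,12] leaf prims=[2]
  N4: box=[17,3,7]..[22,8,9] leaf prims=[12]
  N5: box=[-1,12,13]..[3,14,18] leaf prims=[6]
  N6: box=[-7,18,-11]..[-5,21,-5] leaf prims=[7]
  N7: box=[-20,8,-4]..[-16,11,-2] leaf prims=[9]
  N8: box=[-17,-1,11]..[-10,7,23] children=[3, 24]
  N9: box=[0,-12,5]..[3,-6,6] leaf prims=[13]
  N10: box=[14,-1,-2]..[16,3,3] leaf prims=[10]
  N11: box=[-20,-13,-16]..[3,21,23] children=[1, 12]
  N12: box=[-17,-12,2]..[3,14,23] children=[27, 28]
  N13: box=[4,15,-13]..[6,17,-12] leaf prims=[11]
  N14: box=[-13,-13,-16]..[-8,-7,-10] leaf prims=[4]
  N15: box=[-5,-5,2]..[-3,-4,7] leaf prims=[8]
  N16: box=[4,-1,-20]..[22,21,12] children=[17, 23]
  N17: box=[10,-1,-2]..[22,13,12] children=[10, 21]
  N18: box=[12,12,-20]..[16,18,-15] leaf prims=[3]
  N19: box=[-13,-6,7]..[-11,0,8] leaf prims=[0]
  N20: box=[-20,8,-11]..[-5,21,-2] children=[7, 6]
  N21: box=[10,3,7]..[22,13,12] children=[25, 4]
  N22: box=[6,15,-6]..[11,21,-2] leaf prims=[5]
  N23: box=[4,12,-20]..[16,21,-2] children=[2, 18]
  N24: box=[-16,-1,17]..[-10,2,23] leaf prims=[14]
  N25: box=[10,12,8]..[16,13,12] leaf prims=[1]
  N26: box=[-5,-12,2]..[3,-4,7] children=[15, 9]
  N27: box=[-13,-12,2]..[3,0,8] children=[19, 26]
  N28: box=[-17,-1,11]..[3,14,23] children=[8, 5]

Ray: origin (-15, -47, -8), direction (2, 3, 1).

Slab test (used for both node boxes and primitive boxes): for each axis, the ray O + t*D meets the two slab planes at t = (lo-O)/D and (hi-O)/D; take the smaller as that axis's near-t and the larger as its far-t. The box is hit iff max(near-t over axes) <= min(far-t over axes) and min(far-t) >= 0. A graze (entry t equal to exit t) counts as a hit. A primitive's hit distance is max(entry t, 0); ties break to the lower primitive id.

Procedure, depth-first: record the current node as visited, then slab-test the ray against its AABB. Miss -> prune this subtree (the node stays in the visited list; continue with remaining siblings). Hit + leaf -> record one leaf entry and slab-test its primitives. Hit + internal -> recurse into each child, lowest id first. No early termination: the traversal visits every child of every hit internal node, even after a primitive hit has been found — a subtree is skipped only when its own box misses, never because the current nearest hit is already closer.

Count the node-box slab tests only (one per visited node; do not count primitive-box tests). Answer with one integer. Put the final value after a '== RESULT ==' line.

Walk:
N0 x:[-5/2,37/2] y:[34/3,68/3] z:[-12,31] -> hit [34/3,37/2], descend [11, 16]
  N11 x:[-5/2,9] y:[34/3,68/3] z:[-8,31] -> miss, prune
  N16 x:[19/2,37/2] y:[46/3,68/3] z:[-12,20] -> hit [46/3,37/2], descend [17, 23]
    N17 x:[25/2,37/2] y:[46/3,20] z:[6,20] -> hit [46/3,37/2], descend [10, 21]
      N10 x:[29/2,31/2] y:[46/3,50/3] z:[6,11] -> miss, prune
      N21 x:[25/2,37/2] y:[50/3,20] z:[15,20] -> hit [50/3,37/2], descend [4, 25]
        N4 x:[16,37/2] y:[50/3,55/3] z:[15,17] -> hit [50/3,17] leaf, test {P12@t=50/3}
        N25 x:[25/2,31/2] y:[59/3,20] z:[16,20] -> miss, prune
    N23 x:[19/2,31/2] y:[59/3,68/3] z:[-12,6] -> miss, prune

Visited [0, 11, 16, 17, 10, 21, 4, 25, 23]. Tests: 9 box, 1 leaf. Nearest: P12.

== RESULT ==
9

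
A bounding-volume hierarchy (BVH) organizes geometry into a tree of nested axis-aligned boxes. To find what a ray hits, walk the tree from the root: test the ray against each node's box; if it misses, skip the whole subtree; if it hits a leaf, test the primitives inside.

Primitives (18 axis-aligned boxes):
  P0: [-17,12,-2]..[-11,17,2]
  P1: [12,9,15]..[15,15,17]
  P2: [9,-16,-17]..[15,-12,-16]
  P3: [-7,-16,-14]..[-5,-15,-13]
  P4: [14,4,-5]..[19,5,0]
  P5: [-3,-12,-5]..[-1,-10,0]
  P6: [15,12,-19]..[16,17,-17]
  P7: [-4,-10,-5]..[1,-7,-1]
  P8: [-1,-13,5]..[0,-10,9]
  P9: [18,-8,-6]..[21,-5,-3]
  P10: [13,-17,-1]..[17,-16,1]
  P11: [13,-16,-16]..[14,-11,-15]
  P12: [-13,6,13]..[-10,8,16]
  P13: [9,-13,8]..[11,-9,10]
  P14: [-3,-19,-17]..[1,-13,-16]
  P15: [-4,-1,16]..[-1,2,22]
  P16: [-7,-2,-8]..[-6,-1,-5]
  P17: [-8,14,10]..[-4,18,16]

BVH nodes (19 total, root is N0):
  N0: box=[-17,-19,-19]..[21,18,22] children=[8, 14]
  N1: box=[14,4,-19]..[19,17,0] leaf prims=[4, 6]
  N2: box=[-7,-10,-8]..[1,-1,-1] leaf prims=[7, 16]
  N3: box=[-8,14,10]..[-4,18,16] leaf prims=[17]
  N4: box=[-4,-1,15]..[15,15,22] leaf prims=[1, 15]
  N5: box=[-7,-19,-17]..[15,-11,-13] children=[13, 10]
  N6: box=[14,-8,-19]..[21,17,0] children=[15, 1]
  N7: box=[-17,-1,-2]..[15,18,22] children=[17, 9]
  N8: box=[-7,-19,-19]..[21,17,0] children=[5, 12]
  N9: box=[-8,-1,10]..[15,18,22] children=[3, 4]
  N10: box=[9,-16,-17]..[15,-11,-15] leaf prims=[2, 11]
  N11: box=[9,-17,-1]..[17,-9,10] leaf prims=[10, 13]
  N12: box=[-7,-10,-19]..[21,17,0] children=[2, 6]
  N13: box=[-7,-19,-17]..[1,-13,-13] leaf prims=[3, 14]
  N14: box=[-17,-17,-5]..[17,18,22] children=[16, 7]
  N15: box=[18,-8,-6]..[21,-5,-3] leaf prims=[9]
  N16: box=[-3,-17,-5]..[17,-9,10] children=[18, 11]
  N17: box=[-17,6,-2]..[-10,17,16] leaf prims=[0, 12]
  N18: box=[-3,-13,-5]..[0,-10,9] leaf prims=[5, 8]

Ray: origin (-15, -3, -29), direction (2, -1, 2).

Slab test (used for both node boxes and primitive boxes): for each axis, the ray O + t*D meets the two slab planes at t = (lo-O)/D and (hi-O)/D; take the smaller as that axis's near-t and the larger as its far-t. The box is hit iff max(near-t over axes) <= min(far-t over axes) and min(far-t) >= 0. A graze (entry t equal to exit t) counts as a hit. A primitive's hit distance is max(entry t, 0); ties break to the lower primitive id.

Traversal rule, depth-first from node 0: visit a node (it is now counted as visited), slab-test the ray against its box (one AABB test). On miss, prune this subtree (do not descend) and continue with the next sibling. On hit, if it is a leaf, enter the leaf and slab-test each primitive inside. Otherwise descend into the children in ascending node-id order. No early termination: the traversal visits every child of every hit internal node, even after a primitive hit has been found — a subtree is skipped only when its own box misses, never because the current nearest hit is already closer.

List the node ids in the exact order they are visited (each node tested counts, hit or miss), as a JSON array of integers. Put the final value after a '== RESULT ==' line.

Traverse from the root:
N0 x:[-1,18] y:[-21,16] z:[5,51/2] -> hit [5,16], descend [8, 14]
  N8 x:[4,18] y:[-20,16] z:[5,29/2] -> hit [5,29/2], descend [5, 12]
    N5 x:[4,15] y:[8,16] z:[6,8] -> hit [8,8], descend [10, 13]
      N10 x:[12,15] y:[8,13] z:[6,7] -> miss, prune
      N13 x:[4,8] y:[10,16] z:[6,8] -> miss, prune
    N12 x:[4,18] y:[-20,7] z:[5,29/2] -> hit [5,7], descend [2, 6]
      N2 x:[4,8] y:[-2,7] z:[21/2,14] -> miss, prune
      N6 x:[29/2,18] y:[-20,5] z:[5,29/2] -> miss, prune
  N14 x:[-1,16] y:[-21,14] z:[12,51/2] -> hit [12,14], descend [7, 16]
    N7 x:[-1,15] y:[-21,-2] z:[27/2,51/2] -> miss, prune
    N16 x:[6,16] y:[6,14] z:[12,39/2] -> hit [12,14], descend [11, 18]
      N11 x:[12,16] y:[6,14] z:[14,39/2] -> hit [14,14] leaf, test {P10@t=14, P13(miss)}
      N18 x:[6,15/2] y:[7,10] z:[12,19] -> miss, prune

order=[0, 8, 5, 10, 13, 12, 2, 6, 14, 7, 16, 11, 18]  |boxes|=13  |leaves|=1  hit=P10

== RESULT ==
[0, 8, 5, 10, 13, 12, 2, 6, 14, 7, 16, 11, 18]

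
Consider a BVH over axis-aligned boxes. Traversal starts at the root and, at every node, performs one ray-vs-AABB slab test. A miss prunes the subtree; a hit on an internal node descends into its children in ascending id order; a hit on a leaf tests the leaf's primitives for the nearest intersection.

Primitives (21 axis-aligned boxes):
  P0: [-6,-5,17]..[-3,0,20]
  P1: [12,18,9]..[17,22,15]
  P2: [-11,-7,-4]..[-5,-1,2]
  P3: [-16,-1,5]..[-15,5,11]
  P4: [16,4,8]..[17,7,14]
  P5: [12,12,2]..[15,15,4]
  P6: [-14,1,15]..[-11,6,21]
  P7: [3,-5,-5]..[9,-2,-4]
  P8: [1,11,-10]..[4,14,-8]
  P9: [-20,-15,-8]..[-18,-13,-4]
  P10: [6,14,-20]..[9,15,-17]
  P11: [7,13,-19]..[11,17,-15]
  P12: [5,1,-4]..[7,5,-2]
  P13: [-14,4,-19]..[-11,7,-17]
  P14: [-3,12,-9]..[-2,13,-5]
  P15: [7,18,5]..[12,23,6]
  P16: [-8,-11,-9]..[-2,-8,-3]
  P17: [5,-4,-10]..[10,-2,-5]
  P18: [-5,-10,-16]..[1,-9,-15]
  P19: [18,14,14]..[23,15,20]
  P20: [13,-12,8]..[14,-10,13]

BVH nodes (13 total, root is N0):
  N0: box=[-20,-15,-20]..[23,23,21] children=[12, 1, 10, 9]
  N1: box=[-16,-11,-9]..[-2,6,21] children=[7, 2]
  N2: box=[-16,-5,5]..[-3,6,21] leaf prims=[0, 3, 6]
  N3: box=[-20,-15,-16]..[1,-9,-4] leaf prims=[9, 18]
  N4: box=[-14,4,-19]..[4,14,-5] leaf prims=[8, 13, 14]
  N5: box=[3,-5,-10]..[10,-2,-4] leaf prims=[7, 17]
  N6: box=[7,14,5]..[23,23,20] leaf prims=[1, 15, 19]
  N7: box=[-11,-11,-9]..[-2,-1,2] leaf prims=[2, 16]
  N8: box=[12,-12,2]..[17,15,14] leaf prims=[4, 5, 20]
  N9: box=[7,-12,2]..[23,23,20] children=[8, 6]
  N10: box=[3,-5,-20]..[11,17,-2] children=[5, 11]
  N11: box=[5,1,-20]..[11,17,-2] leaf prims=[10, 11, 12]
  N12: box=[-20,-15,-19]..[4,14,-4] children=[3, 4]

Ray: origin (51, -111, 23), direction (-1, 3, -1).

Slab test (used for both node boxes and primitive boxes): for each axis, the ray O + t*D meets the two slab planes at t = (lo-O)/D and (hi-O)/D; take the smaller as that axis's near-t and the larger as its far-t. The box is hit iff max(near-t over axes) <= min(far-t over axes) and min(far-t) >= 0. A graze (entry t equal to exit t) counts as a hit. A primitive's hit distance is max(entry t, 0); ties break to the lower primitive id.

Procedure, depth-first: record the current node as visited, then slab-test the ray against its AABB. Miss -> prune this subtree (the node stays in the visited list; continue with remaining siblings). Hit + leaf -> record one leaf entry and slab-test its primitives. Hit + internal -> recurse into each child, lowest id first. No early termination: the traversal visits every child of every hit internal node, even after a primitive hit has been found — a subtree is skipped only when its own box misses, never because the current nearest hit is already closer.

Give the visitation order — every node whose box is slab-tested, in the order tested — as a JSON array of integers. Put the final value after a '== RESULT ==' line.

Trace the traversal:
N0 x:[28,71] y:[32,134/3] z:[2,43] -> hit [32,43], descend [1, 9, 10, 12]
  N1 x:[53,67] y:[100/3,39] z:[2,32] -> miss, prune
  N9 x:[28,44] y:[33,134/3] z:[3,21] -> miss, prune
  N10 x:[40,48] y:[106/3,128/3] z:[25,43] -> hit [40,128/3], descend [5, 11]
    N5 x:[41,48] y:[106/3,109/3] z:[27,33] -> miss, prune
    N11 x:[40,46] y:[112/3,128/3] z:[25,43] -> hit [40,128/3] leaf, test {P10@t=42, P11@t=124/3, P12(miss)}
  N12 x:[47,71] y:[32,125/3] z:[27,42] -> miss, prune

Summary -> nodes [0, 1, 9, 10, 5, 11, 12]; box-tests=7; leaf-entries=1; first=P11

== RESULT ==
[0, 1, 9, 10, 5, 11, 12]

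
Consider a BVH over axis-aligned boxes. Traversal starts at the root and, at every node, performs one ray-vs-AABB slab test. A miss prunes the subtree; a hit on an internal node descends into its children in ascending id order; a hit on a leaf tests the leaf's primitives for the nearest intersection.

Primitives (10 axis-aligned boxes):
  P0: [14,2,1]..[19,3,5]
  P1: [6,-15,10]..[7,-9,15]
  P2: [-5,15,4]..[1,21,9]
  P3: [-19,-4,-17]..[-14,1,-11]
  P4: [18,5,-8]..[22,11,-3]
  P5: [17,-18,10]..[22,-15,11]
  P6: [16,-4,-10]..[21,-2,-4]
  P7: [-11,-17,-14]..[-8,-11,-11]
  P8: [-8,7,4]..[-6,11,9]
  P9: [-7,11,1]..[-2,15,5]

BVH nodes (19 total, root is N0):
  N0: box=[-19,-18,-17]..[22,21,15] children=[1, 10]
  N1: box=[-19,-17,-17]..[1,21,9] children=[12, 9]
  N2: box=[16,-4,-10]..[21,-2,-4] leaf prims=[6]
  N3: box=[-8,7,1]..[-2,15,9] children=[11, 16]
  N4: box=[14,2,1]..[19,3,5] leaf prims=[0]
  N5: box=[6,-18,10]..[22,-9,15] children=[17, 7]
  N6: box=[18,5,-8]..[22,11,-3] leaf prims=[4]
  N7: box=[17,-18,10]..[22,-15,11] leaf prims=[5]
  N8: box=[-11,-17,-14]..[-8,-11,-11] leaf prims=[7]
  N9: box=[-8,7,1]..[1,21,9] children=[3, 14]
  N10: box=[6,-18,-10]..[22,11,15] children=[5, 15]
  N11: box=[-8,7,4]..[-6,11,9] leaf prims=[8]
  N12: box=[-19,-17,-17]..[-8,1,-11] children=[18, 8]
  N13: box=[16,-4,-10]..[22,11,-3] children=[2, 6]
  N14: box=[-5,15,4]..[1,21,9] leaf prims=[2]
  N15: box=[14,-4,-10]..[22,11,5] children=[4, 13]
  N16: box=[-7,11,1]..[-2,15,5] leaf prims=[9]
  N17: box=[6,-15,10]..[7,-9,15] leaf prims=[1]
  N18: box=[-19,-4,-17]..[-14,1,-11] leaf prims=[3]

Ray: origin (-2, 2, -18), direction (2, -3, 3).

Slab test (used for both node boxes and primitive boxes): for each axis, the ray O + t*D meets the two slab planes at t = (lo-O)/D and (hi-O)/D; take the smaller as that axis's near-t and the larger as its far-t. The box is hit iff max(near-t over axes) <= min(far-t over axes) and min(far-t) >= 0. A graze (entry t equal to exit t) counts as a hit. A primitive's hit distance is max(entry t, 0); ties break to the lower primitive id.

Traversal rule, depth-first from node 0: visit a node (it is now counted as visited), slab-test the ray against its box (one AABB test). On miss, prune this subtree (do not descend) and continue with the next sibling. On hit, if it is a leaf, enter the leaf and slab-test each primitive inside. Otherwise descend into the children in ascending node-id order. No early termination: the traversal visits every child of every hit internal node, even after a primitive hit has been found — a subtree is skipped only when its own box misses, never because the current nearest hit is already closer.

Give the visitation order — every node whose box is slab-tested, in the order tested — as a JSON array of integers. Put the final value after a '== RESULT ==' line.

Traverse from the root:
N0 x:[-17/2,12] y:[-19/3,20/3] z:[1/3,11] -> hit [1/3,20/3], descend [1, 10]
  N1 x:[-17/2,3/2] y:[-19/3,19/3] z:[1/3,9] -> hit [1/3,3/2], descend [9, 12]
    N9 x:[-3,3/2] y:[-19/3,-5/3] z:[19/3,9] -> miss, prune
    N12 x:[-17/2,-3] y:[1/3,19/3] z:[1/3,7/3] -> miss, prune
  N10 x:[4,12] y:[-3,20/3] z:[8/3,11] -> hit [4,20/3], descend [5, 15]
    N5 x:[4,12] y:[11/3,20/3] z:[28/3,11] -> miss, prune
    N15 x:[8,12] y:[-3,2] z:[8/3,23/3] -> miss, prune

7 AABB tests over nodes [0, 1, 9, 12, 10, 5, 15]; 0 leaves entered; closest miss.

== RESULT ==
[0, 1, 9, 12, 10, 5, 15]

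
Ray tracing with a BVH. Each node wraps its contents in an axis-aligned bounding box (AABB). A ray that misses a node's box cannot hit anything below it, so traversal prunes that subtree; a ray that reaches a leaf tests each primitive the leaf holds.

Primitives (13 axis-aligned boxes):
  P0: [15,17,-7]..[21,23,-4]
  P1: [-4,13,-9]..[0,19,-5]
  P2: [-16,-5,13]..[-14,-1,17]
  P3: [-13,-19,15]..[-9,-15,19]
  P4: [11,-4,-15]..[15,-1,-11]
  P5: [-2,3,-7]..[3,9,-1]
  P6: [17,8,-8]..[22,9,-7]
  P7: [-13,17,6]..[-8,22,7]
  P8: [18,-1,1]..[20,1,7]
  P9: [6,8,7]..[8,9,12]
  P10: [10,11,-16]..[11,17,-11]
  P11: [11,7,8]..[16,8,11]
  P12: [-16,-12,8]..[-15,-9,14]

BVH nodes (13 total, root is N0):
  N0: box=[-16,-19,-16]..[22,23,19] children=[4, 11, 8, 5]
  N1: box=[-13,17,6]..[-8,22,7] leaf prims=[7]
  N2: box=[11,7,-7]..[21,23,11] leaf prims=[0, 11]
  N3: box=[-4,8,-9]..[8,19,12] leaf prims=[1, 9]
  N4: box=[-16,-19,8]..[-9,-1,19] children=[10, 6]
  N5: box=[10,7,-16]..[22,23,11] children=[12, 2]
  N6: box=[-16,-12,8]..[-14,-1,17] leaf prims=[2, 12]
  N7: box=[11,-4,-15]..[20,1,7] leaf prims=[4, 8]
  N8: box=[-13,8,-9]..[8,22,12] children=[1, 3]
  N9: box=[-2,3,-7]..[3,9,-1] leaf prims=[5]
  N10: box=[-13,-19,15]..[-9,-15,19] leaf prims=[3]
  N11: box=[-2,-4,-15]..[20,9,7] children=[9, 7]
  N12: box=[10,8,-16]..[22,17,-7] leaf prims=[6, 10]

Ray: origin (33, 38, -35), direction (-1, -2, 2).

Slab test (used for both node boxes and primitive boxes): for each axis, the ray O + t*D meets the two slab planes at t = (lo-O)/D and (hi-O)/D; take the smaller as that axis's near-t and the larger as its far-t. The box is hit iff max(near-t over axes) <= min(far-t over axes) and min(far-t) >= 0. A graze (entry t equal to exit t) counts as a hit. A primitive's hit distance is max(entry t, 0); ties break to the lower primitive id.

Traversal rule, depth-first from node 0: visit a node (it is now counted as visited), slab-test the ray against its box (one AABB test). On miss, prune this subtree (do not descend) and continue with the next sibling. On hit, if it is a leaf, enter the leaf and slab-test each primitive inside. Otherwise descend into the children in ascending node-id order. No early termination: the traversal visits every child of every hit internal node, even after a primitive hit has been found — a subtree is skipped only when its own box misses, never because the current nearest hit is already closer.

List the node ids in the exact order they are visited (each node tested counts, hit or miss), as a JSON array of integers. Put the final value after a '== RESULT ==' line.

Walk:
N0 x:[11,49] y:[15/2,57/2] z:[19/2,27] -> hit [11,27], descend [4, 5, 8, 11]
  N4 x:[42,49] y:[39/2,57/2] z:[43/2,27] -> miss, prune
  N5 x:[11,23] y:[15/2,31/2] z:[19/2,23] -> hit [11,31/2], descend [2, 12]
    N2 x:[12,22] y:[15/2,31/2] z:[14,23] -> hit [14,31/2] leaf, test {P0(miss), P11(miss)}
    N12 x:[11,23] y:[21/2,15] z:[19/2,14] -> hit [11,14] leaf, test {P6(miss), P10(miss)}
  N8 x:[25,46] y:[8,15] z:[13,47/2] -> miss, prune
  N11 x:[13,35] y:[29/2,21] z:[10,21] -> hit [29/2,21], descend [7, 9]
    N7 x:[13,22] y:[37/2,21] z:[10,21] -> hit [37/2,21] leaf, test {P4(miss), P8(miss)}
    N9 x:[30,35] y:[29/2,35/2] z:[14,17] -> miss, prune

Visited [0, 4, 5, 2, 12, 8, 11, 7, 9]. Tests: 9 box, 3 leaf. Nearest: miss.

== RESULT ==
[0, 4, 5, 2, 12, 8, 11, 7, 9]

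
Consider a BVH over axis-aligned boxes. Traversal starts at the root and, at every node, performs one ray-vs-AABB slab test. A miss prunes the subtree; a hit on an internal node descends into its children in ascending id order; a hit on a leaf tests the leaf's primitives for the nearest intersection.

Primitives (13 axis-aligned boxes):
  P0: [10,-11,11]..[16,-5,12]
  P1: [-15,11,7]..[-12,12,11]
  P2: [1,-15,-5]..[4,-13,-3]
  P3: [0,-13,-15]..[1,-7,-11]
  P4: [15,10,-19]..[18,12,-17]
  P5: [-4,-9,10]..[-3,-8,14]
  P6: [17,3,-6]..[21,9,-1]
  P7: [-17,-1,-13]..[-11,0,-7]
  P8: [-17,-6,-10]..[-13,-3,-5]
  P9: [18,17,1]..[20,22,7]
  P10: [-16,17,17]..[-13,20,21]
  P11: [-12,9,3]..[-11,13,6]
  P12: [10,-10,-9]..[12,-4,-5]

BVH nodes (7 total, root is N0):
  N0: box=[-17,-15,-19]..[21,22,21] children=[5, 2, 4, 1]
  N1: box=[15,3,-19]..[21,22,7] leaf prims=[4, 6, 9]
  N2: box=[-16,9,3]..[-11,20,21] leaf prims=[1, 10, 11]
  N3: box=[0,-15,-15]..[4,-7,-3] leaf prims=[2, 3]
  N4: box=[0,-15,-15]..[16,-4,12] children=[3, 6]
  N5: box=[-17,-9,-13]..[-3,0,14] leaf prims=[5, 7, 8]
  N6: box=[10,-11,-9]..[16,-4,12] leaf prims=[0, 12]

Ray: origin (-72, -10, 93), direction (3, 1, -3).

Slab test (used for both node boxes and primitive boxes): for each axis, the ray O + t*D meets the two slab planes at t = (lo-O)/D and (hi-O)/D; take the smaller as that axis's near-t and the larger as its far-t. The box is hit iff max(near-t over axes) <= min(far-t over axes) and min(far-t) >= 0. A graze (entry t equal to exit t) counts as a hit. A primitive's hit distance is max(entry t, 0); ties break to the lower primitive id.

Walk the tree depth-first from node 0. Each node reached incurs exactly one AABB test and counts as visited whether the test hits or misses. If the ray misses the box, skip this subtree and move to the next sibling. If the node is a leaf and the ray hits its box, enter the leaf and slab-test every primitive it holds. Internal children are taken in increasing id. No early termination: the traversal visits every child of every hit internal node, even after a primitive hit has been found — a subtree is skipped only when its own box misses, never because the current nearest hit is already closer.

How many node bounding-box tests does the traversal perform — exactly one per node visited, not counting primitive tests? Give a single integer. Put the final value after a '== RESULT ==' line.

Trace the traversal:
N0 x:[55/3,31] y:[-5,32] z:[24,112/3] -> hit [24,31], descend [1, 2, 4, 5]
  N1 x:[29,31] y:[13,32] z:[86/3,112/3] -> hit [29,31] leaf, test {P4(miss), P6(miss), P9@t=30}
  N2 x:[56/3,61/3] y:[19,30] z:[24,30] -> miss, prune
  N4 x:[24,88/3] y:[-5,6] z:[27,36] -> miss, prune
  N5 x:[55/3,23] y:[1,10] z:[79/3,106/3] -> miss, prune

Summary -> nodes [0, 1, 2, 4, 5]; box-tests=5; leaf-entries=1; first=P9

== RESULT ==
5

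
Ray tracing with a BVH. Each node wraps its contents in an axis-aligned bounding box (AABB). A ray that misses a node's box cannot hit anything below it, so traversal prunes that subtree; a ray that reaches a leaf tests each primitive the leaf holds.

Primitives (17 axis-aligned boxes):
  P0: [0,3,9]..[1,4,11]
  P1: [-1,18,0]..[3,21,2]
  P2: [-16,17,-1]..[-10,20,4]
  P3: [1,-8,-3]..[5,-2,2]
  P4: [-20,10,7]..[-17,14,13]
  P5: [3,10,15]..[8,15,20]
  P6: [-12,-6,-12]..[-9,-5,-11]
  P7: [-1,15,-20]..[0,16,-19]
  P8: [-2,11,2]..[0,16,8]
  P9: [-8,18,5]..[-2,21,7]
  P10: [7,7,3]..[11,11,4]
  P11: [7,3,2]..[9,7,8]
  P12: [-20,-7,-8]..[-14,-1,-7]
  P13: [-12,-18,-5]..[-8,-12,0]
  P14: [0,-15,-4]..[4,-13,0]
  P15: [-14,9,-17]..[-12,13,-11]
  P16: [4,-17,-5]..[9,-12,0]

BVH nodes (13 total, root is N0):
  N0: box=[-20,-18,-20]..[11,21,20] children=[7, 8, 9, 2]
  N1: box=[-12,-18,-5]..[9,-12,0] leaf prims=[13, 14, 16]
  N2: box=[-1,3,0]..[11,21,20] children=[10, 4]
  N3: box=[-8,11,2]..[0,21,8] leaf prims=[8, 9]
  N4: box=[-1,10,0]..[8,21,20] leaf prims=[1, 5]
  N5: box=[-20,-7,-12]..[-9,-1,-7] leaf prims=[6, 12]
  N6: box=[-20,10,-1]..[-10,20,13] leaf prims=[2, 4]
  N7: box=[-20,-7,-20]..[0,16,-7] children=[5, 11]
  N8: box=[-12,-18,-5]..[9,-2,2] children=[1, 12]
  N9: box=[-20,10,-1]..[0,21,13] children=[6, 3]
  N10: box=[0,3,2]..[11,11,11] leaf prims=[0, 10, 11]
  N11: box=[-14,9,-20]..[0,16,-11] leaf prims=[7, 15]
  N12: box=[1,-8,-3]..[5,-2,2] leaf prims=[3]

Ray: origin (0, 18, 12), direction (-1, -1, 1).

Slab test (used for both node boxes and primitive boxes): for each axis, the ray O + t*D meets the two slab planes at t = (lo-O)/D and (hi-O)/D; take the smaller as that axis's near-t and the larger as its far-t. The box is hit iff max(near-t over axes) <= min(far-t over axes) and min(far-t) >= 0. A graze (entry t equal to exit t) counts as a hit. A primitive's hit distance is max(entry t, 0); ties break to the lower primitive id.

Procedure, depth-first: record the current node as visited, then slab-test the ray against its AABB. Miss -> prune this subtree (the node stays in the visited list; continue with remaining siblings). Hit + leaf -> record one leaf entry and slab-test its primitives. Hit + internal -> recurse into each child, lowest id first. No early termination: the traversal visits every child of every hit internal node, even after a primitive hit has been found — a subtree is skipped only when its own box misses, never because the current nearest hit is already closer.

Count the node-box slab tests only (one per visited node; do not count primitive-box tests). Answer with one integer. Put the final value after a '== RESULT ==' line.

Traverse from the root:
N0 x:[-11,20] y:[-3,36] z:[-32,8] -> hit [-3,8], descend [2, 7, 8, 9]
  N2 x:[-11,1] y:[-3,15] z:[-12,8] -> hit [-3,1], descend [4, 10]
    N4 x:[-8,1] y:[-3,8] z:[-12,8] -> hit [-3,1] leaf, test {P1(miss), P5(miss)}
    N10 x:[-11,0] y:[7,15] z:[-10,-1] -> miss, prune
  N7 x:[0,20] y:[2,25] z:[-32,-19] -> miss, prune
  N8 x:[-9,12] y:[20,36] z:[-17,-10] -> miss, prune
  N9 x:[0,20] y:[-3,8] z:[-13,1] -> hit [0,1], descend [3, 6]
    N3 x:[0,8] y:[-3,7] z:[-10,-4] -> miss, prune
    N6 x:[10,20] y:[-2,8] z:[-13,1] -> miss, prune

order=[0, 2, 4, 10, 7, 8, 9, 3, 6]  |boxes|=9  |leaves|=1  hit=miss

== RESULT ==
9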